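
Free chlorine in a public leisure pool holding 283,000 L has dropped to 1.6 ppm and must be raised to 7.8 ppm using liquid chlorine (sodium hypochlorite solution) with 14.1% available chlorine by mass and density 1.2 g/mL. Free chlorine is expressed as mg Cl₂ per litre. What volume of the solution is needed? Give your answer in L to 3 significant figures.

10.4 L

Chlorine deficit: 7.8 − 1.6 = 6.2 ppm = 6.2 mg/L as Cl₂.
Cl₂ equivalent needed: 6.2 mg/L × 283,000 L = 1,755,000 mg = 1755 g.
Product at 14.1% available chlorine: 1755 / 0.141 = 12,440 g.
Volume at density 1.2 g/mL: 12,440 g ÷ 1.2 g/mL = 10,370 mL.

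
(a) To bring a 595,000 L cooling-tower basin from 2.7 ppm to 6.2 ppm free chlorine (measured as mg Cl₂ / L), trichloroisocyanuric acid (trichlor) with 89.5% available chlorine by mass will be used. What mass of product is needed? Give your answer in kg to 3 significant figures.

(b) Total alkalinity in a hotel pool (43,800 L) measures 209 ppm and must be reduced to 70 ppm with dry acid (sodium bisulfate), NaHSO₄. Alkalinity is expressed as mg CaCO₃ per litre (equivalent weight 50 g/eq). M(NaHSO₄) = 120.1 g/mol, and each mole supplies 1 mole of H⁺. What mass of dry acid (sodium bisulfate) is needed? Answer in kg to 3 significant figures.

(a) 2.33 kg; (b) 14.6 kg

(a) Chlorine deficit: 6.2 − 2.7 = 3.5 ppm = 3.5 mg/L as Cl₂.
(a) Cl₂ equivalent needed: 3.5 mg/L × 595,000 L = 2,082,000 mg = 2082 g.
(a) Product at 89.5% available chlorine: 2082 / 0.895 = 2327 g.

(b) Alkalinity to neutralize: (209 − 70) = 139 mg/L as CaCO₃ × 43,800 L = 6088 g as CaCO₃.
(b) Equivalents of H⁺ required: 6088 ÷ 50 g/eq = 121.8 eq = 121.8 mol NaHSO₄.
(b) Mass of NaHSO₄: 121.8 × 120.1 = 14,620 g.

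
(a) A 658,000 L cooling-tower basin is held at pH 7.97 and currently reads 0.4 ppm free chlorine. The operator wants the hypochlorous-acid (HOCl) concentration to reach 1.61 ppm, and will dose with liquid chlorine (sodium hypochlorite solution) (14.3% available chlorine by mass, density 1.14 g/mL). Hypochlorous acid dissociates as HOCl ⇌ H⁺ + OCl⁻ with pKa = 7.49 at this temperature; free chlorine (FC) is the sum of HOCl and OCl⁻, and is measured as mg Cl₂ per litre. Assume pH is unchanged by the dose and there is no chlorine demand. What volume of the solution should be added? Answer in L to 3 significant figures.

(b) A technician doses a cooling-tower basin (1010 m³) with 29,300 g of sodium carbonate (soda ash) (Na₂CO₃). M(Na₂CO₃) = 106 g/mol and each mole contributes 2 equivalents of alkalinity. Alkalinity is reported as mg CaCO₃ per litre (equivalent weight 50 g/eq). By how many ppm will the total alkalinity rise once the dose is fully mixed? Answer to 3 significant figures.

(a) [OCl⁻]/[HOCl] = 10^(pH − pKa) = 10^(7.97 − 7.49) = 3.02; fraction as HOCl = 1/(1 + 3.02) = 0.2488.
(a) Free chlorine required for 1.61 ppm HOCl: 1.61 / 0.2488 = 6.472 ppm.
(a) FC to add: 6.472 − 0.4 = 6.072 mg/L as Cl₂.
(a) Cl₂ equivalent: 6.072 mg/L × 658,000 L = 3995 g.
(a) Product at 14.3% available Cl: 3995 / 0.143 = 27,940 g.
(a) Volume: 27,940 g ÷ 1.14 g/mL = 24,510 mL.

(b) Volume: 1010 m³ = 1,010,000 L.
(b) Moles of Na₂CO₃: 29,300 g ÷ 106 g/mol = 276.4 mol → 552.8 eq of alkalinity.
(b) As CaCO₃: 552.8 eq × 50 g/eq = 27,640 g.
(b) Rise: 27,640 g / 1,010,000 L × 1000 = 27.37 mg/L.

(a) 24.5 L; (b) 27.4 ppm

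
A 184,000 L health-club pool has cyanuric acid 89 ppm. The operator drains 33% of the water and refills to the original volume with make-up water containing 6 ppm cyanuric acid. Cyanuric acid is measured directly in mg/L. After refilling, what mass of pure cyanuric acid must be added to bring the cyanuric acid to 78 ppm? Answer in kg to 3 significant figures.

3.02 kg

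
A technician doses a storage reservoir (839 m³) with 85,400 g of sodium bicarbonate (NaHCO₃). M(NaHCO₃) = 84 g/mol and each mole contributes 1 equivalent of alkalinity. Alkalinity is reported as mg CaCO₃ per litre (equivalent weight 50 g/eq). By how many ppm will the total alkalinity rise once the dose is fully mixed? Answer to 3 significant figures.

60.6 ppm

Volume: 839 m³ = 839,000 L.
Moles of NaHCO₃: 85,400 g ÷ 84 g/mol = 1017 mol → 1017 eq of alkalinity.
As CaCO₃: 1017 eq × 50 g/eq = 50,830 g.
Rise: 50,830 g / 839,000 L × 1000 = 60.59 mg/L.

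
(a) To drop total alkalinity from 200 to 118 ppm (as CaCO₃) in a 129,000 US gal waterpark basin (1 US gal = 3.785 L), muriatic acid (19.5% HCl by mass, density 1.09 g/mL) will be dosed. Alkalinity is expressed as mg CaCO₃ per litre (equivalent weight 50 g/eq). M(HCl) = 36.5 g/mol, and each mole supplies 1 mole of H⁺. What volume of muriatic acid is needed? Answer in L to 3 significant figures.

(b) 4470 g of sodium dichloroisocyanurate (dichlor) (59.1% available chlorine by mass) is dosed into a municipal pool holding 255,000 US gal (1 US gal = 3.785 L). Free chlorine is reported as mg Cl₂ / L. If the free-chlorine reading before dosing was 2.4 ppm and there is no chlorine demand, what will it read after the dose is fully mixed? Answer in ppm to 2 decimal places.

(a) Volume: 129,000 US gal × 3.785 L/gal = 488,265 L.
(a) Alkalinity to neutralize: (200 − 118) = 82 mg/L as CaCO₃ × 488,265 L = 40,040 g as CaCO₃.
(a) Equivalents of H⁺ required: 40,040 ÷ 50 g/eq = 800.8 eq = 800.8 mol HCl.
(a) Mass of HCl: 800.8 × 36.5 = 29,230 g.
(a) Mass of 19.5% solution: 29,230 / 0.195 = 149,900 g.
(a) Volume: 149,900 g ÷ 1.09 g/mL = 137,500 mL.

(b) Volume: 255,000 US gal × 3.785 L/gal = 965,175 L.
(b) Available chlorine delivered: 4470 g × 0.591 = 2642 g as Cl₂.
(b) Concentration rise: 2642 g / 965,175 L = 2.737 mg/L = 2.74 ppm.
(b) Final FC: 2.4 + 2.74 = 5.14 ppm.

(a) 138 L; (b) 5.14 ppm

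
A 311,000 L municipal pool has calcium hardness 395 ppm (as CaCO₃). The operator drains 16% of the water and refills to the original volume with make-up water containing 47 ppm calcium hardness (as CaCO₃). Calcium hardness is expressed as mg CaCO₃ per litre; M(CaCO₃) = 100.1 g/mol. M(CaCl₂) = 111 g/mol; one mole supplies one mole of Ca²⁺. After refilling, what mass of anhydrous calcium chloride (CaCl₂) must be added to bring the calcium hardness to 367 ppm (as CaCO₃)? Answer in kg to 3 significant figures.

9.55 kg

After draining 16% and refilling: 395 × 0.84 + 47 × 0.16 = 339.32 ppm.
Deficit to target: 367 − 339.32 = 27.68 mg/L.
As CaCO₃: 27.68 mg/L × 311,000 L = 8608 g; ÷ 100.1 = 86 mol Ca²⁺.
Mass: 86 × 111 = 9546 g.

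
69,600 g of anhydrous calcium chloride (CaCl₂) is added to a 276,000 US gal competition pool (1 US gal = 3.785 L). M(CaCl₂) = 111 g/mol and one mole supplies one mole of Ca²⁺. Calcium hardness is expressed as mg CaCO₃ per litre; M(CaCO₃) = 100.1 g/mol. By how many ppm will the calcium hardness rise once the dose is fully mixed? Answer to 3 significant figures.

Volume: 276,000 US gal × 3.785 L/gal = 1,044,660 L.
Moles of Ca²⁺: 69,600 g ÷ 111 g/mol = 627 mol.
As CaCO₃: 627 mol × 100.1 g/mol = 62,770 g.
Rise: 62,770 g / 1,044,660 L × 1000 = 60.08 mg/L.

60.1 ppm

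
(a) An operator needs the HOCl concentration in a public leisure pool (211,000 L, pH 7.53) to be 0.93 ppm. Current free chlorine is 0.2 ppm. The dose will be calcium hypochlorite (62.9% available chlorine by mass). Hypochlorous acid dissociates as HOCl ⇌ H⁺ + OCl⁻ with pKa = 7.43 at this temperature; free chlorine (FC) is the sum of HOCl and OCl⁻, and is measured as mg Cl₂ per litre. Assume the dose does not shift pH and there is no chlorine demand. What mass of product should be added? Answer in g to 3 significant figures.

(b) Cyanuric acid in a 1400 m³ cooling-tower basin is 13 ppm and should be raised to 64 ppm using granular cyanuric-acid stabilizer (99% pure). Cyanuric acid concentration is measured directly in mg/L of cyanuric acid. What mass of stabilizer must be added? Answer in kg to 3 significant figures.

(a) 638 g; (b) 72.1 kg

(a) [OCl⁻]/[HOCl] = 10^(pH − pKa) = 10^(7.53 − 7.43) = 1.259; fraction as HOCl = 1/(1 + 1.259) = 0.4427.
(a) Free chlorine required for 0.93 ppm HOCl: 0.93 / 0.4427 = 2.101 ppm.
(a) FC to add: 2.101 − 0.2 = 1.901 mg/L as Cl₂.
(a) Cl₂ equivalent: 1.901 mg/L × 211,000 L = 401.1 g.
(a) Product at 62.9% available Cl: 401.1 / 0.629 = 637.6 g.

(b) Volume: 1400 m³ = 1,400,000 L.
(b) CYA to add: (64 − 13) = 51 mg/L × 1,400,000 L = 71,400 g cyanuric acid.
(b) At 99% purity: 71,400 / 0.99 = 72,120 g product.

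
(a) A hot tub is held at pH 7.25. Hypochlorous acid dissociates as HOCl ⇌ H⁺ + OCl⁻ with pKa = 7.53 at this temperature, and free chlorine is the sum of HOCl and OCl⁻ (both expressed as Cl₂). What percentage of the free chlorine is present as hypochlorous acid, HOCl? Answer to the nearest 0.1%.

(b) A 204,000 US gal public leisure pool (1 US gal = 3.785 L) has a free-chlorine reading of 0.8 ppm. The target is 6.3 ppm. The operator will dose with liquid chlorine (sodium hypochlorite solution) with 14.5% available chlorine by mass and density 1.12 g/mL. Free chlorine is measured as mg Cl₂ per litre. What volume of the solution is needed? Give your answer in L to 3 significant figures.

(a) 65.6%; (b) 26.2 L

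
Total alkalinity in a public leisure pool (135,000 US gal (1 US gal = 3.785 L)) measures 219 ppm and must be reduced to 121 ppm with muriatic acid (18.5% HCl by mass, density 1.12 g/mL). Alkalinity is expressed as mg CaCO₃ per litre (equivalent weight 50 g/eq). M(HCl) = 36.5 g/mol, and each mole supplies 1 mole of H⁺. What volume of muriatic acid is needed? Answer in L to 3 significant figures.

176 L

Volume: 135,000 US gal × 3.785 L/gal = 510,975 L.
Alkalinity to neutralize: (219 − 121) = 98 mg/L as CaCO₃ × 510,975 L = 50,080 g as CaCO₃.
Equivalents of H⁺ required: 50,080 ÷ 50 g/eq = 1002 eq = 1002 mol HCl.
Mass of HCl: 1002 × 36.5 = 36,560 g.
Mass of 18.5% solution: 36,560 / 0.185 = 197,600 g.
Volume: 197,600 g ÷ 1.12 g/mL = 176,400 mL.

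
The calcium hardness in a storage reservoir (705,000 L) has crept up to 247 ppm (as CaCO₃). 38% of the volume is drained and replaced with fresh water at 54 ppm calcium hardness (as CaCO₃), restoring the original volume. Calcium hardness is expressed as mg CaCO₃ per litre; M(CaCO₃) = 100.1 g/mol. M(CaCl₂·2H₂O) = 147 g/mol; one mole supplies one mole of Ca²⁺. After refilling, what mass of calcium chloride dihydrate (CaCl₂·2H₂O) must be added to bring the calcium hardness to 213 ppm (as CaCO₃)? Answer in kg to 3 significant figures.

After draining 38% and refilling: 247 × 0.62 + 54 × 0.38 = 173.66 ppm.
Deficit to target: 213 − 173.66 = 39.34 mg/L.
As CaCO₃: 39.34 mg/L × 705,000 L = 27,730 g; ÷ 100.1 = 277.1 mol Ca²⁺.
Mass: 277.1 × 147 = 40,730 g.

40.7 kg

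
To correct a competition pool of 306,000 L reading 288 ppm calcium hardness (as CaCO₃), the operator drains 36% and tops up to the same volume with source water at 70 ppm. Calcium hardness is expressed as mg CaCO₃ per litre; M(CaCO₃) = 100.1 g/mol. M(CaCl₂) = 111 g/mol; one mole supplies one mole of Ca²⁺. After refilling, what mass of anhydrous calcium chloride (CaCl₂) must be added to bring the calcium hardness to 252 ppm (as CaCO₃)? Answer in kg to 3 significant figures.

After draining 36% and refilling: 288 × 0.64 + 70 × 0.36 = 209.52 ppm.
Deficit to target: 252 − 209.52 = 42.48 mg/L.
As CaCO₃: 42.48 mg/L × 306,000 L = 13,000 g; ÷ 100.1 = 129.9 mol Ca²⁺.
Mass: 129.9 × 111 = 14,410 g.

14.4 kg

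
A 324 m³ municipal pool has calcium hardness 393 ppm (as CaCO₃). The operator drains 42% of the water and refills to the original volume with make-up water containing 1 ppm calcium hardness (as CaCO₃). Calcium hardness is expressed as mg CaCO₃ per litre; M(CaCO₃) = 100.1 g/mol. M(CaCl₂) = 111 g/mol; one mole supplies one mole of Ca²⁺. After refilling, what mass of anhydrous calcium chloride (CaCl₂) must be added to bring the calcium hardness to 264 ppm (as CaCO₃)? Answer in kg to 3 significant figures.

Volume: 324 m³ = 324,000 L.
After draining 42% and refilling: 393 × 0.58 + 1 × 0.42 = 228.36 ppm.
Deficit to target: 264 − 228.36 = 35.64 mg/L.
As CaCO₃: 35.64 mg/L × 324,000 L = 11,550 g; ÷ 100.1 = 115.4 mol Ca²⁺.
Mass: 115.4 × 111 = 12,800 g.

12.8 kg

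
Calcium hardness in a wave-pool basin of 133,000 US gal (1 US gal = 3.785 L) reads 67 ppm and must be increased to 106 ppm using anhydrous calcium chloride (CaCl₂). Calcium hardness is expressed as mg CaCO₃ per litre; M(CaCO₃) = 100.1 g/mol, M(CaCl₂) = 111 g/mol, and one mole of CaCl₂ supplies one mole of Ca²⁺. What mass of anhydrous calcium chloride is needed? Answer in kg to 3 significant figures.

Volume: 133,000 US gal × 3.785 L/gal = 503,405 L.
Hardness to add: (106 − 67) = 39 mg/L as CaCO₃ × 503,405 L = 19,630 g as CaCO₃.
Moles of Ca²⁺ (1 mol Ca²⁺ ≡ 1 mol CaCO₃): 19,630 / 100.1 g/mol = 196.1 mol.
Mass of CaCl₂: 196.1 × 111 = 21,770 g.

21.8 kg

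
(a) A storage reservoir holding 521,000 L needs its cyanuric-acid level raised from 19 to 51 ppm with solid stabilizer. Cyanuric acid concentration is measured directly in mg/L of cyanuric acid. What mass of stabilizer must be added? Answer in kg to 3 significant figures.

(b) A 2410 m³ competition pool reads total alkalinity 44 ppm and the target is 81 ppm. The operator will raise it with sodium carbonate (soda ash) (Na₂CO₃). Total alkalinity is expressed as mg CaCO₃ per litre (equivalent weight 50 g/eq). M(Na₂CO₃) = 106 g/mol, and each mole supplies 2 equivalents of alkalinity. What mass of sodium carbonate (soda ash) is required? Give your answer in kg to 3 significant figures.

(a) CYA to add: (51 − 19) = 32 mg/L × 521,000 L = 16,670 g cyanuric acid.

(b) Volume: 2410 m³ = 2,410,000 L.
(b) Alkalinity to add: (81 − 44) = 37 mg/L as CaCO₃ × 2,410,000 L = 89,170 g as CaCO₃.
(b) Equivalents: 89,170 g ÷ 50 g/eq = 1783 eq.
(b) Each mole of Na₂CO₃ supplies 2 eq, so 1783 / 2 = 891.7 mol.
(b) Mass: 891.7 mol × 106 g/mol = 94,520 g.

(a) 16.7 kg; (b) 94.5 kg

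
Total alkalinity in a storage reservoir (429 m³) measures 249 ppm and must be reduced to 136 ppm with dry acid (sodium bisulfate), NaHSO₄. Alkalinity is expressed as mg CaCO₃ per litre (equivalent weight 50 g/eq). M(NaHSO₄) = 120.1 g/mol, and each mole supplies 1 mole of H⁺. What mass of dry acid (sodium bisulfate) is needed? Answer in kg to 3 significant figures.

116 kg

Volume: 429 m³ = 429,000 L.
Alkalinity to neutralize: (249 − 136) = 113 mg/L as CaCO₃ × 429,000 L = 48,480 g as CaCO₃.
Equivalents of H⁺ required: 48,480 ÷ 50 g/eq = 969.5 eq = 969.5 mol NaHSO₄.
Mass of NaHSO₄: 969.5 × 120.1 = 116,400 g.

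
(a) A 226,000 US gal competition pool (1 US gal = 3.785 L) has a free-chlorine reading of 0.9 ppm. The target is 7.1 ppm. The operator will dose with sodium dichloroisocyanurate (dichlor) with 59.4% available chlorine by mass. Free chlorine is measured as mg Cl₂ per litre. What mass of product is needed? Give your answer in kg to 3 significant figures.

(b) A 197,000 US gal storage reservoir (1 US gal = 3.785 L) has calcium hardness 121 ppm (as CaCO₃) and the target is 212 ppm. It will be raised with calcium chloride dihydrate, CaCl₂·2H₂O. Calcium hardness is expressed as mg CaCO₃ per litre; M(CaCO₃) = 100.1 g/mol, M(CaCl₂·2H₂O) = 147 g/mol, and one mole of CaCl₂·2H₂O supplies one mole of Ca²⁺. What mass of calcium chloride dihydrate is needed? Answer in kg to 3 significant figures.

(a) Volume: 226,000 US gal × 3.785 L/gal = 855,410 L.
(a) Chlorine deficit: 7.1 − 0.9 = 6.2 ppm = 6.2 mg/L as Cl₂.
(a) Cl₂ equivalent needed: 6.2 mg/L × 855,410 L = 5,304,000 mg = 5304 g.
(a) Product at 59.4% available chlorine: 5304 / 0.594 = 8929 g.

(b) Volume: 197,000 US gal × 3.785 L/gal = 745,645 L.
(b) Hardness to add: (212 − 121) = 91 mg/L as CaCO₃ × 745,645 L = 67,850 g as CaCO₃.
(b) Moles of Ca²⁺ (1 mol Ca²⁺ ≡ 1 mol CaCO₃): 67,850 / 100.1 g/mol = 677.9 mol.
(b) Mass of CaCl₂·2H₂O: 677.9 × 147 = 99,650 g.

(a) 8.93 kg; (b) 99.6 kg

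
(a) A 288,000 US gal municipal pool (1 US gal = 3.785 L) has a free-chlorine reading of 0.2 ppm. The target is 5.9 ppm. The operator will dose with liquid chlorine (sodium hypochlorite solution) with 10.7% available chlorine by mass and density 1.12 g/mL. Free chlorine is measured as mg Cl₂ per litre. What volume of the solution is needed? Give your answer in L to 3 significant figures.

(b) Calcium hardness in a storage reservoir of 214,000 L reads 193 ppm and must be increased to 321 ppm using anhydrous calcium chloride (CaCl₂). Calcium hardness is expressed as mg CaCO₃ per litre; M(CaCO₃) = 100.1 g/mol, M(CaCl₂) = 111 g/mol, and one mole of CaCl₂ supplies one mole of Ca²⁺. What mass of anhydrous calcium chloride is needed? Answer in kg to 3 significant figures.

(a) 51.8 L; (b) 30.4 kg

(a) Volume: 288,000 US gal × 3.785 L/gal = 1,090,080 L.
(a) Chlorine deficit: 5.9 − 0.2 = 5.7 ppm = 5.7 mg/L as Cl₂.
(a) Cl₂ equivalent needed: 5.7 mg/L × 1,090,080 L = 6,213,000 mg = 6213 g.
(a) Product at 10.7% available chlorine: 6213 / 0.107 = 58,070 g.
(a) Volume at density 1.12 g/mL: 58,070 g ÷ 1.12 g/mL = 51,850 mL.

(b) Hardness to add: (321 − 193) = 128 mg/L as CaCO₃ × 214,000 L = 27,390 g as CaCO₃.
(b) Moles of Ca²⁺ (1 mol Ca²⁺ ≡ 1 mol CaCO₃): 27,390 / 100.1 g/mol = 273.6 mol.
(b) Mass of CaCl₂: 273.6 × 111 = 30,370 g.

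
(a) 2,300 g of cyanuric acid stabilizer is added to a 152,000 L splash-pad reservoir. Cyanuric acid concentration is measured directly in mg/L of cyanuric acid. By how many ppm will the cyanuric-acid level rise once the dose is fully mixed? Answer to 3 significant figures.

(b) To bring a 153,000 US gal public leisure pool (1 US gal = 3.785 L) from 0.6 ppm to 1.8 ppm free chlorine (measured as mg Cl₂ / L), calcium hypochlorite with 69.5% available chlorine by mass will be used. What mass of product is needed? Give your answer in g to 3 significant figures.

(a) 15.1 ppm; (b) 1,000 g

(a) Rise: 2,300 g / 152,000 L × 1000 = 15.13 mg/L.

(b) Volume: 153,000 US gal × 3.785 L/gal = 579,105 L.
(b) Chlorine deficit: 1.8 − 0.6 = 1.2 ppm = 1.2 mg/L as Cl₂.
(b) Cl₂ equivalent needed: 1.2 mg/L × 579,105 L = 694,900 mg = 694.9 g.
(b) Product at 69.5% available chlorine: 694.9 / 0.695 = 999.9 g.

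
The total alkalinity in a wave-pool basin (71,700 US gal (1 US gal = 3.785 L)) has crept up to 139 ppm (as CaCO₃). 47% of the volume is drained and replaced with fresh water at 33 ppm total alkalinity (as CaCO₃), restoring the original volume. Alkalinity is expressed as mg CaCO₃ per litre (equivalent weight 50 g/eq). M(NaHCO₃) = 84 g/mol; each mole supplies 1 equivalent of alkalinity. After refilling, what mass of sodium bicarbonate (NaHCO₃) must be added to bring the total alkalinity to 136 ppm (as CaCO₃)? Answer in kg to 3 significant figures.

Volume: 71,700 US gal × 3.785 L/gal = 271,384 L.
After draining 47% and refilling: 139 × 0.53 + 33 × 0.47 = 89.18 ppm.
Deficit to target: 136 − 89.18 = 46.82 mg/L.
As CaCO₃: 46.82 mg/L × 271,384 L = 12,710 g; ÷ 50 g/eq ÷ 1 = 254.1 mol NaHCO₃.
Mass: 254.1 × 84 = 21,350 g.

21.3 kg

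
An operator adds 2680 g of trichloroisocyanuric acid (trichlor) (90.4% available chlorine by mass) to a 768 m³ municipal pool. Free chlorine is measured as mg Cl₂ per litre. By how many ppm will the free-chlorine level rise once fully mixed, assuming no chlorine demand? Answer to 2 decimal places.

Volume: 768 m³ = 768,000 L.
Available chlorine delivered: 2680 g × 0.904 = 2423 g as Cl₂.
Concentration rise: 2423 g / 768,000 L = 3.155 mg/L = 3.15 ppm.

3.15 ppm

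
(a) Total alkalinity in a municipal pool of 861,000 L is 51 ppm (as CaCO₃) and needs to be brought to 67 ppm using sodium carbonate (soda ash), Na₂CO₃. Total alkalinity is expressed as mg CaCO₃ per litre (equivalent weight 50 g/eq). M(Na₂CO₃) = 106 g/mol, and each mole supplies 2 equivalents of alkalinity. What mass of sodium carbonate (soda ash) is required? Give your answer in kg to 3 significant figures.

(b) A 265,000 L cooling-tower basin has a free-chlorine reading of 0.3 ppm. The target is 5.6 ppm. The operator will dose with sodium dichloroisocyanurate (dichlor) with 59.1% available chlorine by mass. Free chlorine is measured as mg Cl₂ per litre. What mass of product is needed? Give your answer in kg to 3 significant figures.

(a) Alkalinity to add: (67 − 51) = 16 mg/L as CaCO₃ × 861,000 L = 13,780 g as CaCO₃.
(a) Equivalents: 13,780 g ÷ 50 g/eq = 275.5 eq.
(a) Each mole of Na₂CO₃ supplies 2 eq, so 275.5 / 2 = 137.8 mol.
(a) Mass: 137.8 mol × 106 g/mol = 14,600 g.

(b) Chlorine deficit: 5.6 − 0.3 = 5.3 ppm = 5.3 mg/L as Cl₂.
(b) Cl₂ equivalent needed: 5.3 mg/L × 265,000 L = 1,404,000 mg = 1404 g.
(b) Product at 59.1% available chlorine: 1404 / 0.591 = 2376 g.

(a) 14.6 kg; (b) 2.38 kg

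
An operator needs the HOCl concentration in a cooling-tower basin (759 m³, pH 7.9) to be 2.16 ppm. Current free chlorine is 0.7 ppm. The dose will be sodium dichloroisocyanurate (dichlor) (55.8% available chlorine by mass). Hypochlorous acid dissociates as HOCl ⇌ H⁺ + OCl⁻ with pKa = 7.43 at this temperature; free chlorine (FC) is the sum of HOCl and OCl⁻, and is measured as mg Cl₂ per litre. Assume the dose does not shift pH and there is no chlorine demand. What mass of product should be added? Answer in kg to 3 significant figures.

10.7 kg

Volume: 759 m³ = 759,000 L.
[OCl⁻]/[HOCl] = 10^(pH − pKa) = 10^(7.9 − 7.43) = 2.951; fraction as HOCl = 1/(1 + 2.951) = 0.2531.
Free chlorine required for 2.16 ppm HOCl: 2.16 / 0.2531 = 8.535 ppm.
FC to add: 8.535 − 0.7 = 7.835 mg/L as Cl₂.
Cl₂ equivalent: 7.835 mg/L × 759,000 L = 5946 g.
Product at 55.8% available Cl: 5946 / 0.558 = 10,660 g.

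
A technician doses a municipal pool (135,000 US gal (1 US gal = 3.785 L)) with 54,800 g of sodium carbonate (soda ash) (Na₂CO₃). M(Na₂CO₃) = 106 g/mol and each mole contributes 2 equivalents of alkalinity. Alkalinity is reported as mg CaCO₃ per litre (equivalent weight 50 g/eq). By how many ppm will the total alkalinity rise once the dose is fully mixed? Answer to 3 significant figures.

Volume: 135,000 US gal × 3.785 L/gal = 510,975 L.
Moles of Na₂CO₃: 54,800 g ÷ 106 g/mol = 517 mol → 1034 eq of alkalinity.
As CaCO₃: 1034 eq × 50 g/eq = 51,700 g.
Rise: 51,700 g / 510,975 L × 1000 = 101.2 mg/L.

101 ppm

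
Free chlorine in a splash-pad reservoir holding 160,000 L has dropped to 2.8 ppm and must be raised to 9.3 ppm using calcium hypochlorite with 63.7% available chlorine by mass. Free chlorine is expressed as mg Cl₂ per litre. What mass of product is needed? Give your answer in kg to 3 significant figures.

1.63 kg

Chlorine deficit: 9.3 − 2.8 = 6.5 ppm = 6.5 mg/L as Cl₂.
Cl₂ equivalent needed: 6.5 mg/L × 160,000 L = 1,040,000 mg = 1040 g.
Product at 63.7% available chlorine: 1040 / 0.637 = 1633 g.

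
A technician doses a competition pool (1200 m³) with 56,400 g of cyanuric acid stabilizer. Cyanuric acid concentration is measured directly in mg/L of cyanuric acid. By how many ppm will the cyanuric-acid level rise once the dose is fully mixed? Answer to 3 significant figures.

47.0 ppm

Volume: 1200 m³ = 1,200,000 L.
Rise: 56,400 g / 1,200,000 L × 1000 = 47 mg/L.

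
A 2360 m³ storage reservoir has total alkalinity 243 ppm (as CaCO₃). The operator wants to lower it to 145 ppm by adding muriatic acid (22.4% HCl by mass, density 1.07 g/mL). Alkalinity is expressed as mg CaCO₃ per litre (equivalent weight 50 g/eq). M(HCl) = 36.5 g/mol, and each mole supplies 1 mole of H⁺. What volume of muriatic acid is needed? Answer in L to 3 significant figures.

704 L

Volume: 2360 m³ = 2,360,000 L.
Alkalinity to neutralize: (243 − 145) = 98 mg/L as CaCO₃ × 2,360,000 L = 231,300 g as CaCO₃.
Equivalents of H⁺ required: 231,300 ÷ 50 g/eq = 4626 eq = 4626 mol HCl.
Mass of HCl: 4626 × 36.5 = 168,800 g.
Mass of 22.4% solution: 168,800 / 0.224 = 753,700 g.
Volume: 753,700 g ÷ 1.07 g/mL = 704,400 mL.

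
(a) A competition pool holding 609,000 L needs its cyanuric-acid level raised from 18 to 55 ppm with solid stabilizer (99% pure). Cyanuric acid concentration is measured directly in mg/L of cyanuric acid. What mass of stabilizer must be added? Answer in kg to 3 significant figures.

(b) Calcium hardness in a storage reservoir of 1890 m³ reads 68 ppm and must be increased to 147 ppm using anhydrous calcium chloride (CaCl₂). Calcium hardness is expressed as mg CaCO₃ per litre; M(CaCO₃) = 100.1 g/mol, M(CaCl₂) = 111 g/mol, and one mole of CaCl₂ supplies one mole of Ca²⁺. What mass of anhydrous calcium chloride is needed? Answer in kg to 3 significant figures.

(a) 22.8 kg; (b) 166 kg

(a) CYA to add: (55 − 18) = 37 mg/L × 609,000 L = 22,530 g cyanuric acid.
(a) At 99% purity: 22,530 / 0.99 = 22,760 g product.

(b) Volume: 1890 m³ = 1,890,000 L.
(b) Hardness to add: (147 − 68) = 79 mg/L as CaCO₃ × 1,890,000 L = 149,300 g as CaCO₃.
(b) Moles of Ca²⁺ (1 mol Ca²⁺ ≡ 1 mol CaCO₃): 149,300 / 100.1 g/mol = 1492 mol.
(b) Mass of CaCl₂: 1492 × 111 = 165,600 g.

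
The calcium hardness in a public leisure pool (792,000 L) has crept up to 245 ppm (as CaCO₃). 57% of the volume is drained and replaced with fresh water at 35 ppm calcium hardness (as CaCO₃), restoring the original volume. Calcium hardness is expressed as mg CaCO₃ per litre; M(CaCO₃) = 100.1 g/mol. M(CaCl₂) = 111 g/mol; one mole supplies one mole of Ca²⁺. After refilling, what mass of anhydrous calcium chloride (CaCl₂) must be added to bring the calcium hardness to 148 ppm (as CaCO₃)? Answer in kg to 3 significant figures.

19.9 kg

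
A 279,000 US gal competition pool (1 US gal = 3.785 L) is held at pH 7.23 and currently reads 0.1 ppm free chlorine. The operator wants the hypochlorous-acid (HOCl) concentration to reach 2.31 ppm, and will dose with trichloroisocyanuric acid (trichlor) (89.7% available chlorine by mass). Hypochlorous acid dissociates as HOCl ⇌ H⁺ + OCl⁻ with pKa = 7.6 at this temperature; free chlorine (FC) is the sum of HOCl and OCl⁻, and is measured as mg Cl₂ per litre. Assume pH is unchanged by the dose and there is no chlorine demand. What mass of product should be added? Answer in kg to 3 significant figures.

3.76 kg

Volume: 279,000 US gal × 3.785 L/gal = 1,056,015 L.
[OCl⁻]/[HOCl] = 10^(pH − pKa) = 10^(7.23 − 7.6) = 0.4266; fraction as HOCl = 1/(1 + 0.4266) = 0.701.
Free chlorine required for 2.31 ppm HOCl: 2.31 / 0.701 = 3.295 ppm.
FC to add: 3.295 − 0.1 = 3.195 mg/L as Cl₂.
Cl₂ equivalent: 3.195 mg/L × 1,056,015 L = 3374 g.
Product at 89.7% available Cl: 3374 / 0.897 = 3762 g.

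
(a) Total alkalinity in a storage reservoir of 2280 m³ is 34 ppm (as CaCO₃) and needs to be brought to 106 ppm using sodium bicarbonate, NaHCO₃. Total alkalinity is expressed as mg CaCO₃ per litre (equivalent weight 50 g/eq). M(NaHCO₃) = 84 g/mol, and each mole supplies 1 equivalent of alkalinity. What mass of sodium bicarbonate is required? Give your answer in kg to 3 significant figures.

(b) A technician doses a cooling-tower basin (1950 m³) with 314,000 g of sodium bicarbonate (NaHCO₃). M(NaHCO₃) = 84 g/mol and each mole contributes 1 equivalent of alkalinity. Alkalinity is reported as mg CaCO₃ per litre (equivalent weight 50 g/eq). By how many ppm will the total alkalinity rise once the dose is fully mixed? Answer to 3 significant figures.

(a) 276 kg; (b) 95.8 ppm

(a) Volume: 2280 m³ = 2,280,000 L.
(a) Alkalinity to add: (106 − 34) = 72 mg/L as CaCO₃ × 2,280,000 L = 164,200 g as CaCO₃.
(a) Equivalents: 164,200 g ÷ 50 g/eq = 3283 eq.
(a) NaHCO₃ supplies 1 eq per mole → 3283 mol.
(a) Mass: 3283 mol × 84 g/mol = 275,800 g.

(b) Volume: 1950 m³ = 1,950,000 L.
(b) Moles of NaHCO₃: 314,000 g ÷ 84 g/mol = 3738 mol → 3738 eq of alkalinity.
(b) As CaCO₃: 3738 eq × 50 g/eq = 186,900 g.
(b) Rise: 186,900 g / 1,950,000 L × 1000 = 95.85 mg/L.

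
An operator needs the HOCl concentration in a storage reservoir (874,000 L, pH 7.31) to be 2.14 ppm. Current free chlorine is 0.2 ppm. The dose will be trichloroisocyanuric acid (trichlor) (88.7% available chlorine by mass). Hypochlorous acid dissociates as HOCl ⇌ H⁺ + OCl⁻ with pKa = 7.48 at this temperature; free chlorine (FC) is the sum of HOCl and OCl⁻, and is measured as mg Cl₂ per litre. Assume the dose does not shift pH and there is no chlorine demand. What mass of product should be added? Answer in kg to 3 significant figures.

[OCl⁻]/[HOCl] = 10^(pH − pKa) = 10^(7.31 − 7.48) = 0.6761; fraction as HOCl = 1/(1 + 0.6761) = 0.5966.
Free chlorine required for 2.14 ppm HOCl: 2.14 / 0.5966 = 3.587 ppm.
FC to add: 3.587 − 0.2 = 3.387 mg/L as Cl₂.
Cl₂ equivalent: 3.387 mg/L × 874,000 L = 2960 g.
Product at 88.7% available Cl: 2960 / 0.887 = 3337 g.

3.34 kg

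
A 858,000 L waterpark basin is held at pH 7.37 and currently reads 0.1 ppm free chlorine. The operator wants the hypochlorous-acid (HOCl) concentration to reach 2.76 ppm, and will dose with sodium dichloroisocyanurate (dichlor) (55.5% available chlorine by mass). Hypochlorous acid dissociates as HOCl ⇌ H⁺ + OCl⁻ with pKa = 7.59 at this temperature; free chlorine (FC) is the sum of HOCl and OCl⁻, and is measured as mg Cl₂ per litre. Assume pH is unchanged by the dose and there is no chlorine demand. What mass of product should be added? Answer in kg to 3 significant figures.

6.68 kg

[OCl⁻]/[HOCl] = 10^(pH − pKa) = 10^(7.37 − 7.59) = 0.6026; fraction as HOCl = 1/(1 + 0.6026) = 0.624.
Free chlorine required for 2.76 ppm HOCl: 2.76 / 0.624 = 4.423 ppm.
FC to add: 4.423 − 0.1 = 4.323 mg/L as Cl₂.
Cl₂ equivalent: 4.323 mg/L × 858,000 L = 3709 g.
Product at 55.5% available Cl: 3709 / 0.555 = 6683 g.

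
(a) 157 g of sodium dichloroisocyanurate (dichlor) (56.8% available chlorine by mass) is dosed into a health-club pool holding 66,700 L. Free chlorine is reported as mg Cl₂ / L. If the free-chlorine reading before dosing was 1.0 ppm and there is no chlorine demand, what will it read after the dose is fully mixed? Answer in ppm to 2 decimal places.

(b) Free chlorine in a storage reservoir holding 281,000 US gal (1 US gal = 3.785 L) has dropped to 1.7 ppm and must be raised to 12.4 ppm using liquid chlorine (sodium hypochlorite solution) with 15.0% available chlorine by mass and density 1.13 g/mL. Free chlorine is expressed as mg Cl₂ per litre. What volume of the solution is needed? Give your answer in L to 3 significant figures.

(a) 2.34 ppm; (b) 67.1 L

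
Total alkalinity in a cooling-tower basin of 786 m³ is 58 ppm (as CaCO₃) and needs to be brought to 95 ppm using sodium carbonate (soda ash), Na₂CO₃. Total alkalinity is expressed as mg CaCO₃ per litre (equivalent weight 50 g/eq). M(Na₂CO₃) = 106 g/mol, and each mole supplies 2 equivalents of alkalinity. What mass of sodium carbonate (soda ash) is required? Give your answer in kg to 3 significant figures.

30.8 kg

Volume: 786 m³ = 786,000 L.
Alkalinity to add: (95 − 58) = 37 mg/L as CaCO₃ × 786,000 L = 29,080 g as CaCO₃.
Equivalents: 29,080 g ÷ 50 g/eq = 581.6 eq.
Each mole of Na₂CO₃ supplies 2 eq, so 581.6 / 2 = 290.8 mol.
Mass: 290.8 mol × 106 g/mol = 30,830 g.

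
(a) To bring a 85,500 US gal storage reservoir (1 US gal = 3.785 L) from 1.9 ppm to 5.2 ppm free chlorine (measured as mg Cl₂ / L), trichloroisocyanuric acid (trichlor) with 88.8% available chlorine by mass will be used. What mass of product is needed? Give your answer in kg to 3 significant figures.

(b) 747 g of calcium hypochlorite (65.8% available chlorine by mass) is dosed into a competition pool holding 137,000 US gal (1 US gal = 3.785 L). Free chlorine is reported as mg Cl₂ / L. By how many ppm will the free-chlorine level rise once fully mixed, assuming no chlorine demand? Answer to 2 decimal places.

(a) Volume: 85,500 US gal × 3.785 L/gal = 323,618 L.
(a) Chlorine deficit: 5.2 − 1.9 = 3.3 ppm = 3.3 mg/L as Cl₂.
(a) Cl₂ equivalent needed: 3.3 mg/L × 323,618 L = 1,068,000 mg = 1068 g.
(a) Product at 88.8% available chlorine: 1068 / 0.888 = 1203 g.

(b) Volume: 137,000 US gal × 3.785 L/gal = 518,545 L.
(b) Available chlorine delivered: 747 g × 0.658 = 491.5 g as Cl₂.
(b) Concentration rise: 491.5 g / 518,545 L = 0.9479 mg/L = 0.95 ppm.

(a) 1.20 kg; (b) 0.95 ppm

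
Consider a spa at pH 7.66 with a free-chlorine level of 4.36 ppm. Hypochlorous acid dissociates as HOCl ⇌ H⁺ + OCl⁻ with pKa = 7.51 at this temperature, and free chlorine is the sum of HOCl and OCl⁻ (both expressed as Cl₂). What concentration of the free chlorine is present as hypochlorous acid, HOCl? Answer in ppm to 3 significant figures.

1.81 ppm

[OCl⁻]/[HOCl] = 10^(pH − pKa) = 10^(7.66 − 7.51) = 10^0.15 = 1.413.
Fraction as HOCl = 1 / (1 + 1.413) = 0.4145.
HOCl = 0.4145 × 4.36 ppm = 1.807 ppm.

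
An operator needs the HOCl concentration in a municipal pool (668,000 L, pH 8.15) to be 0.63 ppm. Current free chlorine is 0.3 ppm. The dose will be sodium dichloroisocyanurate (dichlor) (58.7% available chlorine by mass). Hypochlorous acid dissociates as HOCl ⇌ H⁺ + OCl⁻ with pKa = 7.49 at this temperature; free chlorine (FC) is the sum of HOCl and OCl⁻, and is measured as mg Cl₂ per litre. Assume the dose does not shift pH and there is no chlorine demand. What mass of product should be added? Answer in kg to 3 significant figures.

3.65 kg

[OCl⁻]/[HOCl] = 10^(pH − pKa) = 10^(8.15 − 7.49) = 4.571; fraction as HOCl = 1/(1 + 4.571) = 0.1795.
Free chlorine required for 0.63 ppm HOCl: 0.63 / 0.1795 = 3.51 ppm.
FC to add: 3.51 − 0.3 = 3.21 mg/L as Cl₂.
Cl₂ equivalent: 3.21 mg/L × 668,000 L = 2144 g.
Product at 58.7% available Cl: 2144 / 0.587 = 3653 g.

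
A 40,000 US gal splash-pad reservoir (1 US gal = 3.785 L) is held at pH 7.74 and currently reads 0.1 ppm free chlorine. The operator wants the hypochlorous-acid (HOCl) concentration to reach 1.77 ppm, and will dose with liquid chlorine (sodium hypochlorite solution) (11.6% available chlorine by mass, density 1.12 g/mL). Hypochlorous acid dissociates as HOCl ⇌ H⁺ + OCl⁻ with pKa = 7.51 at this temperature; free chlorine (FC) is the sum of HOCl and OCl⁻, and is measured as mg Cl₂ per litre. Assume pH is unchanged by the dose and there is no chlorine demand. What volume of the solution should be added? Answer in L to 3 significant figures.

Volume: 40,000 US gal × 3.785 L/gal = 151,400 L.
[OCl⁻]/[HOCl] = 10^(pH − pKa) = 10^(7.74 − 7.51) = 1.698; fraction as HOCl = 1/(1 + 1.698) = 0.3706.
Free chlorine required for 1.77 ppm HOCl: 1.77 / 0.3706 = 4.776 ppm.
FC to add: 4.776 − 0.1 = 4.676 mg/L as Cl₂.
Cl₂ equivalent: 4.676 mg/L × 151,400 L = 707.9 g.
Product at 11.6% available Cl: 707.9 / 0.116 = 6103 g.
Volume: 6103 g ÷ 1.12 g/mL = 5449 mL.

5.45 L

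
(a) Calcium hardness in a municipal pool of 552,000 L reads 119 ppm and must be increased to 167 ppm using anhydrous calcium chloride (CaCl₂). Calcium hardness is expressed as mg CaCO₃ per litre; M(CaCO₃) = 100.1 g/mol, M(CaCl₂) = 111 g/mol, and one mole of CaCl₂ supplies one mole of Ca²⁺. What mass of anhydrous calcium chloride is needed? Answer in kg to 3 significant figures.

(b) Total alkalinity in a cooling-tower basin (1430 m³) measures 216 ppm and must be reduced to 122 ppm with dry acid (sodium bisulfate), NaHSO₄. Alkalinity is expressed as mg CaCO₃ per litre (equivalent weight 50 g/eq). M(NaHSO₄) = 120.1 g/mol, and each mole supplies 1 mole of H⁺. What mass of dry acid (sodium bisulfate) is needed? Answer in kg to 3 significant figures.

(a) 29.4 kg; (b) 323 kg

(a) Hardness to add: (167 − 119) = 48 mg/L as CaCO₃ × 552,000 L = 26,500 g as CaCO₃.
(a) Moles of Ca²⁺ (1 mol Ca²⁺ ≡ 1 mol CaCO₃): 26,500 / 100.1 g/mol = 264.7 mol.
(a) Mass of CaCl₂: 264.7 × 111 = 29,380 g.

(b) Volume: 1430 m³ = 1,430,000 L.
(b) Alkalinity to neutralize: (216 − 122) = 94 mg/L as CaCO₃ × 1,430,000 L = 134,400 g as CaCO₃.
(b) Equivalents of H⁺ required: 134,400 ÷ 50 g/eq = 2688 eq = 2688 mol NaHSO₄.
(b) Mass of NaHSO₄: 2688 × 120.1 = 322,900 g.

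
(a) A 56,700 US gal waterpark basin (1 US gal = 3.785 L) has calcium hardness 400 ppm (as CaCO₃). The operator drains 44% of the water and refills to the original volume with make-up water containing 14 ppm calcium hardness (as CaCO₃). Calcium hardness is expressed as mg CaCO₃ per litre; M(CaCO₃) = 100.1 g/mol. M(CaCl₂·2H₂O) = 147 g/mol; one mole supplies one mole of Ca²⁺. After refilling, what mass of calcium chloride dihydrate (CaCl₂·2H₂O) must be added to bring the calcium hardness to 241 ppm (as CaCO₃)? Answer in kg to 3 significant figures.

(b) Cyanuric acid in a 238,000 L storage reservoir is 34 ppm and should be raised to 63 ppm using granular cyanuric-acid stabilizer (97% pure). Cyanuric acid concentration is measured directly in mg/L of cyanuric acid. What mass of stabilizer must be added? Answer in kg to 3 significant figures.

(a) 3.42 kg; (b) 7.12 kg

(a) Volume: 56,700 US gal × 3.785 L/gal = 214,610 L.
(a) After draining 44% and refilling: 400 × 0.56 + 14 × 0.44 = 230.16 ppm.
(a) Deficit to target: 241 − 230.16 = 10.84 mg/L.
(a) As CaCO₃: 10.84 mg/L × 214,610 L = 2326 g; ÷ 100.1 = 23.24 mol Ca²⁺.
(a) Mass: 23.24 × 147 = 3416 g.

(b) CYA to add: (63 − 34) = 29 mg/L × 238,000 L = 6902 g cyanuric acid.
(b) At 97% purity: 6902 / 0.97 = 7115 g product.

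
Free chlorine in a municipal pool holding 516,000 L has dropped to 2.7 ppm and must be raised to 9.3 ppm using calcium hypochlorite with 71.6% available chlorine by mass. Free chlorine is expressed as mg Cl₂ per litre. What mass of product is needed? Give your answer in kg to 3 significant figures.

Chlorine deficit: 9.3 − 2.7 = 6.6 ppm = 6.6 mg/L as Cl₂.
Cl₂ equivalent needed: 6.6 mg/L × 516,000 L = 3,406,000 mg = 3406 g.
Product at 71.6% available chlorine: 3406 / 0.716 = 4756 g.

4.76 kg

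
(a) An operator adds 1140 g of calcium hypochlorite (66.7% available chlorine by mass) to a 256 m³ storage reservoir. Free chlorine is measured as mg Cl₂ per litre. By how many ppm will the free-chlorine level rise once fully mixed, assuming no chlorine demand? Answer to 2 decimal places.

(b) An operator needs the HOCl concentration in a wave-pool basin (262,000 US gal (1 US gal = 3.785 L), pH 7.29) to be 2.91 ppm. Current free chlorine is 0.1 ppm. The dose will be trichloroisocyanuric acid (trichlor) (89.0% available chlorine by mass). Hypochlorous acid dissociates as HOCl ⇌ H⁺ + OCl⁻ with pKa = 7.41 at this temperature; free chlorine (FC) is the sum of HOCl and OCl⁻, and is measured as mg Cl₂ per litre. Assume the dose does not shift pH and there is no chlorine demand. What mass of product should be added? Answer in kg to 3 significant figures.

(a) 2.97 ppm; (b) 5.59 kg

(a) Volume: 256 m³ = 256,000 L.
(a) Available chlorine delivered: 1140 g × 0.667 = 760.4 g as Cl₂.
(a) Concentration rise: 760.4 g / 256,000 L = 2.97 mg/L = 2.97 ppm.

(b) Volume: 262,000 US gal × 3.785 L/gal = 991,670 L.
(b) [OCl⁻]/[HOCl] = 10^(pH − pKa) = 10^(7.29 − 7.41) = 0.7586; fraction as HOCl = 1/(1 + 0.7586) = 0.5686.
(b) Free chlorine required for 2.91 ppm HOCl: 2.91 / 0.5686 = 5.117 ppm.
(b) FC to add: 5.117 − 0.1 = 5.017 mg/L as Cl₂.
(b) Cl₂ equivalent: 5.017 mg/L × 991,670 L = 4976 g.
(b) Product at 89.0% available Cl: 4976 / 0.89 = 5591 g.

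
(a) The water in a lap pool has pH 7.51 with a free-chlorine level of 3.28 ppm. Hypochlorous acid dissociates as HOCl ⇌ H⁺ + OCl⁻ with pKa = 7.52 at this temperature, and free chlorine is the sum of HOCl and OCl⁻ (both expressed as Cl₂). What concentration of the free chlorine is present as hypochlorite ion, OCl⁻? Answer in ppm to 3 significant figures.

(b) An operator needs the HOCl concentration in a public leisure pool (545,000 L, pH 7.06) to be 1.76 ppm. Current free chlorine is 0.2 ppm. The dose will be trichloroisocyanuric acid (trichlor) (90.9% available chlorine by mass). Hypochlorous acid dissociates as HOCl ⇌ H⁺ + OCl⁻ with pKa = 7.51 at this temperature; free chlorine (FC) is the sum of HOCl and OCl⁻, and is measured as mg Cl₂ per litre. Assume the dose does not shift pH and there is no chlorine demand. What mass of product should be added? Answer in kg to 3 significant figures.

(a) [OCl⁻]/[HOCl] = 10^(pH − pKa) = 10^(7.51 − 7.52) = 10^-0.01 = 0.9772.
(a) Fraction as HOCl = 1 / (1 + 0.9772) = 0.5058.
(a) OCl⁻ = (1 − 0.5058) × 3.28 ppm = 1.621 ppm.

(b) [OCl⁻]/[HOCl] = 10^(pH − pKa) = 10^(7.06 − 7.51) = 0.3548; fraction as HOCl = 1/(1 + 0.3548) = 0.7381.
(b) Free chlorine required for 1.76 ppm HOCl: 1.76 / 0.7381 = 2.384 ppm.
(b) FC to add: 2.384 − 0.2 = 2.184 mg/L as Cl₂.
(b) Cl₂ equivalent: 2.184 mg/L × 545,000 L = 1191 g.
(b) Product at 90.9% available Cl: 1191 / 0.909 = 1310 g.

(a) 1.62 ppm; (b) 1.31 kg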